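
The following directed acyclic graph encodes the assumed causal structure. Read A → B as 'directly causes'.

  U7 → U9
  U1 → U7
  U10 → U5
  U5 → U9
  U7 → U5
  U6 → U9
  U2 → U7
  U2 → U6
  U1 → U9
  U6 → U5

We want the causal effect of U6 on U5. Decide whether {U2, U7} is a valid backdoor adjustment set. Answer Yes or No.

Backdoor paths from U6 to U5 (paths whose first edge points into U6):
  P1: U6 <- U2 -> U7 <- U1 -> U9 <- U5
  P2: U6 <- U2 -> U7 -> U5
  P3: U6 <- U2 -> U7 -> U9 <- U5
Condition 1 (no descendant of U6 in the set): holds — descendants of U6 are {U5, U9}; none are in {U2, U7}.
Condition 2 (every backdoor path blocked by {U2, U7}):
  P1: blocked at fork node U2 ∈ conditioning set.
  P2: blocked at fork node U2 ∈ conditioning set.
  P3: blocked at fork node U2 ∈ conditioning set.
{U2, U7} satisfies the backdoor criterion.

Yes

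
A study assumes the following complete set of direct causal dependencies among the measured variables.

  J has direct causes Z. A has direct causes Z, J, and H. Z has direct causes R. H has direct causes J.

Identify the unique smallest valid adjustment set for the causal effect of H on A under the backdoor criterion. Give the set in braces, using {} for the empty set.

{J}

Variables eligible for adjustment (non-descendants of H, excluding H and A): {J, R, Z}.
Backdoor paths from H to A:
  P1: H <- J <- Z -> A
  P2: H <- J -> A
The empty set is not sufficient: P1 (H <- J <- Z -> A) has no collider blocking it and no conditioned non-collider, so it is open.
Try {J}:
  P1: blocked at chain node J ∈ conditioning set.
  P2: blocked at fork node J ∈ conditioning set.
{J} contains no descendant of H and blocks every backdoor path.
No other singleton works — e.g. {R} leaves P1 open — so {J} is the unique smallest valid adjustment set.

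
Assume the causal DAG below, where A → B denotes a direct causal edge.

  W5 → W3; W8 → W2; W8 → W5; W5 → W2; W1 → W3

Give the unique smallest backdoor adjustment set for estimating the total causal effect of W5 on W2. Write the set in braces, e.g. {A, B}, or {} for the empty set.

{W8}

Variables eligible for adjustment (non-descendants of W5, excluding W5 and W2): {W1, W8}.
Backdoor paths from W5 to W2:
  P1: W5 <- W8 -> W2
The empty set is not sufficient: P1 (W5 <- W8 -> W2) has no collider blocking it and no conditioned non-collider, so it is open.
Try {W8}:
  P1: blocked at fork node W8 ∈ conditioning set.
{W8} contains no descendant of W5 and blocks every backdoor path.
No other singleton works — e.g. {W1} leaves P1 open — so {W8} is the unique smallest valid adjustment set.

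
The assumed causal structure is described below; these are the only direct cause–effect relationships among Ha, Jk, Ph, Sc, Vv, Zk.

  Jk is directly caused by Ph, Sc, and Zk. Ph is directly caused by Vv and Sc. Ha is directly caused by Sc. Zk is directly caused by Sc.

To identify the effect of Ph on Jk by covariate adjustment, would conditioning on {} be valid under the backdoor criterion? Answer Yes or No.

No

Backdoor paths from Ph to Jk (paths whose first edge points into Ph):
  P1: Ph <- Sc -> Zk -> Jk
  P2: Ph <- Sc -> Jk
Condition 1 (no descendant of Ph in the set): holds — descendants of Ph are {Jk}; none are in {}.
Condition 2 (every backdoor path blocked by {}):
  P1: open — no interior node is in the conditioning set.
  P2: open — no interior node is in the conditioning set.
{} does not satisfy the backdoor criterion.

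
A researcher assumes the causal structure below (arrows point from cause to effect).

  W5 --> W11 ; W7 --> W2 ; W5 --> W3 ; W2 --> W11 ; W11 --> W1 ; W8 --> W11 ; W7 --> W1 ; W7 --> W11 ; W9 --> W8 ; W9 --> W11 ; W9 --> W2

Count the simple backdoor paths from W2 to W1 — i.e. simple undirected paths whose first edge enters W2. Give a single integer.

A backdoor path from W2 to W1 is any simple undirected path whose first edge points into W2 (i.e. leaves W2 via a parent).
Parents of W2: {W7, W9}.
Enumerating:
  P1: W2 <- W9 -> W8 -> W11 <- W7 -> W1
  P2: W2 <- W9 -> W8 -> W11 -> W1
  P3: W2 <- W9 -> W11 <- W7 -> W1
  P4: W2 <- W9 -> W11 -> W1
  P5: W2 <- W7 -> W11 -> W1
  P6: W2 <- W7 -> W1
That exhausts the simple backdoor paths. Count: 6.

6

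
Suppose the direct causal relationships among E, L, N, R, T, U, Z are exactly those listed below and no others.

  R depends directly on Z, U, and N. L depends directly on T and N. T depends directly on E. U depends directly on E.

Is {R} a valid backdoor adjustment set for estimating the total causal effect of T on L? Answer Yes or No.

No

Backdoor paths from T to L (paths whose first edge points into T):
  P1: T <- E -> U -> R <- N -> L
Condition 1 (no descendant of T in the set): holds — descendants of T are {L}; none are in {R}.
Condition 2 (every backdoor path blocked by {R}):
  P1: open — collider(s) R are conditioned on (or have a conditioned descendant) and no non-collider on the path is in the set.
{R} does not satisfy the backdoor criterion.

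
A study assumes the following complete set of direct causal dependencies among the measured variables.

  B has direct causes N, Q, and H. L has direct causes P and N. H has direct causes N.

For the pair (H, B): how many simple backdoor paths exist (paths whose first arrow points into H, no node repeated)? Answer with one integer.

1

A backdoor path from H to B is any simple undirected path whose first edge points into H (i.e. leaves H via a parent).
Parents of H: {N}.
Enumerating:
  P1: H <- N -> B
That exhausts the simple backdoor paths. Count: 1.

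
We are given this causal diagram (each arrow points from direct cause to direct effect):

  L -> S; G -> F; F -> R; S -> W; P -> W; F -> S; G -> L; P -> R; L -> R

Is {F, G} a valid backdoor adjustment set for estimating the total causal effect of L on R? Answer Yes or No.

Yes

Backdoor paths from L to R (paths whose first edge points into L):
  P1: L <- G -> F -> R
  P2: L <- G -> F -> S -> W <- P -> R
Condition 1 (no descendant of L in the set): holds — descendants of L are {R, S, W}; none are in {F, G}.
Condition 2 (every backdoor path blocked by {F, G}):
  P1: blocked at fork node G ∈ conditioning set.
  P2: blocked at fork node G ∈ conditioning set.
{F, G} satisfies the backdoor criterion.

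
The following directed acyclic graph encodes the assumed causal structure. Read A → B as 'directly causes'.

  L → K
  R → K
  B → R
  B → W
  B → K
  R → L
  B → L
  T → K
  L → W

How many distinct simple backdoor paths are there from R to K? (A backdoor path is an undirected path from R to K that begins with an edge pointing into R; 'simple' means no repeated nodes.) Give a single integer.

3

A backdoor path from R to K is any simple undirected path whose first edge points into R (i.e. leaves R via a parent).
Parents of R: {B}.
Enumerating:
  P1: R <- B -> L -> K
  P2: R <- B -> K
  P3: R <- B -> W <- L -> K
That exhausts the simple backdoor paths. Count: 3.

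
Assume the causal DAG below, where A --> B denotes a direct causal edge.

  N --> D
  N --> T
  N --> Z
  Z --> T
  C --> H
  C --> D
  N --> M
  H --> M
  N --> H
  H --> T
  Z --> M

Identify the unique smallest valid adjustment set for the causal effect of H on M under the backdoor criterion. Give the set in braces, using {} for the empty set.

Variables eligible for adjustment (non-descendants of H, excluding H and M): {C, D, N, Z}.
Backdoor paths from H to M:
  P1: H <- C -> D <- N -> Z -> M
  P2: H <- C -> D <- N -> M
  P3: H <- C -> D <- N -> T <- Z -> M
  P4: H <- N -> Z -> M
  P5: H <- N -> M
  P6: H <- N -> T <- Z -> M
The empty set is not sufficient: P4 (H <- N -> Z -> M) has no collider blocking it and no conditioned non-collider, so it is open.
Try {N}:
  P1: blocked at collider D (neither it nor any descendant is in the conditioning set).
  P2: blocked at collider D (neither it nor any descendant is in the conditioning set).
  P3: blocked at collider D (neither it nor any descendant is in the conditioning set).
  P4: blocked at fork node N ∈ conditioning set.
  P5: blocked at fork node N ∈ conditioning set.
  P6: blocked at fork node N ∈ conditioning set.
{N} contains no descendant of H and blocks every backdoor path.
No other singleton works — e.g. {C} leaves P4 open — so {N} is the unique smallest valid adjustment set.

{N}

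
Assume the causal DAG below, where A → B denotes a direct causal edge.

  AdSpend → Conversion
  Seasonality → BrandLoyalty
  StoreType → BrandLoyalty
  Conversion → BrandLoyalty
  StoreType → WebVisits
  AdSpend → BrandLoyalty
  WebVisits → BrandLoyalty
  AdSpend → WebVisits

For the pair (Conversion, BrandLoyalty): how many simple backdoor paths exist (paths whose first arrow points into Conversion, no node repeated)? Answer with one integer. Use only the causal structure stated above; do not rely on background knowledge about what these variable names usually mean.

A backdoor path from Conversion to BrandLoyalty is any simple undirected path whose first edge points into Conversion (i.e. leaves Conversion via a parent).
Parents of Conversion: {AdSpend}.
Enumerating:
  P1: Conversion <- AdSpend -> WebVisits <- StoreType -> BrandLoyalty
  P2: Conversion <- AdSpend -> WebVisits -> BrandLoyalty
  P3: Conversion <- AdSpend -> BrandLoyalty
That exhausts the simple backdoor paths. Count: 3.

3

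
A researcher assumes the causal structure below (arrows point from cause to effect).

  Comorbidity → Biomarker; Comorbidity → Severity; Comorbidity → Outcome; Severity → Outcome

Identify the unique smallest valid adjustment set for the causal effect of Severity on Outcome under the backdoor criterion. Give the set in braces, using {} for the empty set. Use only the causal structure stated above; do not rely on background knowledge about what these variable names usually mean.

{Comorbidity}

Variables eligible for adjustment (non-descendants of Severity, excluding Severity and Outcome): {Biomarker, Comorbidity}.
Backdoor paths from Severity to Outcome:
  P1: Severity <- Comorbidity -> Outcome
The empty set is not sufficient: P1 (Severity <- Comorbidity -> Outcome) has no collider blocking it and no conditioned non-collider, so it is open.
Try {Comorbidity}:
  P1: blocked at fork node Comorbidity ∈ conditioning set.
{Comorbidity} contains no descendant of Severity and blocks every backdoor path.
No other singleton works — e.g. {Biomarker} leaves P1 open — so {Comorbidity} is the unique smallest valid adjustment set.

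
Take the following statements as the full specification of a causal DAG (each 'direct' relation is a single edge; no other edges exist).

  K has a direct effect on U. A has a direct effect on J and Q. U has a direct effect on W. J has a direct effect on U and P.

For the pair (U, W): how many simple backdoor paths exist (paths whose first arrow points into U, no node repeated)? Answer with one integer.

0

A backdoor path from U to W is any simple undirected path whose first edge points into U (i.e. leaves U via a parent).
Parents of U: {J, K}.
No simple path from any parent of U reaches W without revisiting U, so there are no backdoor paths.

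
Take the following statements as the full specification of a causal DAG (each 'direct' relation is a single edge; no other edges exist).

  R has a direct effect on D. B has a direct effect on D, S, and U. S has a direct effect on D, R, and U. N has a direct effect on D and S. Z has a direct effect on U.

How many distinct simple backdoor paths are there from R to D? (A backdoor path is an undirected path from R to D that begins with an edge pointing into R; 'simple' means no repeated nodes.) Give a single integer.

A backdoor path from R to D is any simple undirected path whose first edge points into R (i.e. leaves R via a parent).
Parents of R: {S}.
Enumerating:
  P1: R <- S <- B -> D
  P2: R <- S <- N -> D
  P3: R <- S -> U <- B -> D
  P4: R <- S -> D
That exhausts the simple backdoor paths. Count: 4.

4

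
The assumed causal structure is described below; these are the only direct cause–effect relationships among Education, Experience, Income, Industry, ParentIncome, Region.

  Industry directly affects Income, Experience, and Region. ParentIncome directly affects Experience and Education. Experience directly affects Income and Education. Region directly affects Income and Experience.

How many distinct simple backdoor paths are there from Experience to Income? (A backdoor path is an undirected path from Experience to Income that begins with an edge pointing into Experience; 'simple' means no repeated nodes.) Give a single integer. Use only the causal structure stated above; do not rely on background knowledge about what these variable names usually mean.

A backdoor path from Experience to Income is any simple undirected path whose first edge points into Experience (i.e. leaves Experience via a parent).
Parents of Experience: {Industry, ParentIncome, Region}.
Enumerating:
  P1: Experience <- Industry -> Region -> Income
  P2: Experience <- Industry -> Income
  P3: Experience <- Region <- Industry -> Income
  P4: Experience <- Region -> Income
That exhausts the simple backdoor paths. Count: 4.

4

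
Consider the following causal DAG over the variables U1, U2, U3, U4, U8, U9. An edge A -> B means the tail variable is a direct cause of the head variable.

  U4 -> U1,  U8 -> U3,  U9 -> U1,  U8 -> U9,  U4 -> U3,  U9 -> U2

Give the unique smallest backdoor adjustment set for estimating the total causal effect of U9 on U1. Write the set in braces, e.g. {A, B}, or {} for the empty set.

{}

Variables eligible for adjustment (non-descendants of U9, excluding U9 and U1): {U3, U4, U8}.
Backdoor paths from U9 to U1:
  P1: U9 <- U8 -> U3 <- U4 -> U1
Each backdoor path contains an unconditioned collider, so every path is already blocked with the empty conditioning set:
  P1: blocked at collider U3 (neither it nor any descendant is in the conditioning set).
The empty set is therefore the unique smallest valid set.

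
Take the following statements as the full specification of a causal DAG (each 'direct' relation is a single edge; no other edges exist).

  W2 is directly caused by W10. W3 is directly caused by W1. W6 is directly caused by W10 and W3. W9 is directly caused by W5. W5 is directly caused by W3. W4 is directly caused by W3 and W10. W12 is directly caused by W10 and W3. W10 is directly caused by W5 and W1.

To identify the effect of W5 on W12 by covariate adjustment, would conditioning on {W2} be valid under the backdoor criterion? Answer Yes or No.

Backdoor paths from W5 to W12 (paths whose first edge points into W5):
  P1: W5 <- W3 <- W1 -> W10 -> W12
  P2: W5 <- W3 -> W6 <- W10 -> W12
  P3: W5 <- W3 -> W4 <- W10 -> W12
  P4: W5 <- W3 -> W12
Condition 1 (no descendant of W5 in the set): FAILS — W2 is a descendant of W5.
Condition 2 (every backdoor path blocked by {W2}):
  P1: open — no interior node is in the conditioning set.
  P2: blocked at collider W6 (neither it nor any descendant is in the conditioning set).
  P3: blocked at collider W4 (neither it nor any descendant is in the conditioning set).
  P4: open — no interior node is in the conditioning set.
{W2} does not satisfy the backdoor criterion.

No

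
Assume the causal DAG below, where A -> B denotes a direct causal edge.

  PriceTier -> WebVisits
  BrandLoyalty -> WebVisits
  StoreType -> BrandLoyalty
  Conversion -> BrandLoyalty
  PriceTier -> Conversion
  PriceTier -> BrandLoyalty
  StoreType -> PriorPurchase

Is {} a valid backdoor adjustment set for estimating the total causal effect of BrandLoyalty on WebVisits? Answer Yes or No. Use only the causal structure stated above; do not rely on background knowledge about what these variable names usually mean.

Backdoor paths from BrandLoyalty to WebVisits (paths whose first edge points into BrandLoyalty):
  P1: BrandLoyalty <- PriceTier -> WebVisits
  P2: BrandLoyalty <- Conversion <- PriceTier -> WebVisits
Condition 1 (no descendant of BrandLoyalty in the set): holds — descendants of BrandLoyalty are {WebVisits}; none are in {}.
Condition 2 (every backdoor path blocked by {}):
  P1: open — no interior node is in the conditioning set.
  P2: open — no interior node is in the conditioning set.
{} does not satisfy the backdoor criterion.

No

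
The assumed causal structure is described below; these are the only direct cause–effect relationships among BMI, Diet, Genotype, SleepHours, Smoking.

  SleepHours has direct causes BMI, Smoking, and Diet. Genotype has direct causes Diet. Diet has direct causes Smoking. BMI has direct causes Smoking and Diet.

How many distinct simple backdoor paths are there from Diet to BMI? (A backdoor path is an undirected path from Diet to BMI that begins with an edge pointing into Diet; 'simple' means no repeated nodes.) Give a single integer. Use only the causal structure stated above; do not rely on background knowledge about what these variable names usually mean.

A backdoor path from Diet to BMI is any simple undirected path whose first edge points into Diet (i.e. leaves Diet via a parent).
Parents of Diet: {Smoking}.
Enumerating:
  P1: Diet <- Smoking -> BMI
  P2: Diet <- Smoking -> SleepHours <- BMI
That exhausts the simple backdoor paths. Count: 2.

2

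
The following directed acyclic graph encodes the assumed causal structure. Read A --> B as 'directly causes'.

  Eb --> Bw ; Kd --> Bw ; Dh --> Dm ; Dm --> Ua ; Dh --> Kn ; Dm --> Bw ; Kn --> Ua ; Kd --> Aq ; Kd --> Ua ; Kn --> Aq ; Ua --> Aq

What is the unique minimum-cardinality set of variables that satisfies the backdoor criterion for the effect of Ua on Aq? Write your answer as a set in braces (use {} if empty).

{Kd, Kn}

Variables eligible for adjustment (non-descendants of Ua, excluding Ua and Aq): {Bw, Dh, Dm, Eb, Kd, Kn}.
Backdoor paths from Ua to Aq:
  P1: Ua <- Kd -> Aq
  P2: Ua <- Kd -> Bw <- Dm <- Dh -> Kn -> Aq
  P3: Ua <- Kn <- Dh -> Dm -> Bw <- Kd -> Aq
  P4: Ua <- Kn -> Aq
  P5: Ua <- Dm <- Dh -> Kn -> Aq
  P6: Ua <- Dm -> Bw <- Kd -> Aq
The empty set is not sufficient: P1 (Ua <- Kd -> Aq) has no collider blocking it and no conditioned non-collider, so it is open.
Try {Kd, Kn}:
  P1: blocked at fork node Kd ∈ conditioning set.
  P2: blocked at fork node Kd ∈ conditioning set.
  P3: blocked at chain node Kn ∈ conditioning set.
  P4: blocked at fork node Kn ∈ conditioning set.
  P5: blocked at chain node Kn ∈ conditioning set.
  P6: blocked at collider Bw (neither it nor any descendant is in the conditioning set).
{Kd, Kn} contains no descendant of Ua and blocks every backdoor path.
Every element of {Kd, Kn} is needed (dropping Kd leaves P1 open; dropping Kn leaves P4 open), so no proper subset is valid.
Among all size-2 subsets of the eligible variables, only {Kd, Kn} blocks every backdoor path, so it is the unique smallest valid adjustment set.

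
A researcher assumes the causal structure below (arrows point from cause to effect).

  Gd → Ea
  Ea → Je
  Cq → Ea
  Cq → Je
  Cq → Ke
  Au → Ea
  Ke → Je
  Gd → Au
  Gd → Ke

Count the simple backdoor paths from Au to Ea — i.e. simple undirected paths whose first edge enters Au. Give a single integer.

A backdoor path from Au to Ea is any simple undirected path whose first edge points into Au (i.e. leaves Au via a parent).
Parents of Au: {Gd}.
Enumerating:
  P1: Au <- Gd -> Ke <- Cq -> Ea
  P2: Au <- Gd -> Ke <- Cq -> Je <- Ea
  P3: Au <- Gd -> Ke -> Je <- Cq -> Ea
  P4: Au <- Gd -> Ke -> Je <- Ea
  P5: Au <- Gd -> Ea
That exhausts the simple backdoor paths. Count: 5.

5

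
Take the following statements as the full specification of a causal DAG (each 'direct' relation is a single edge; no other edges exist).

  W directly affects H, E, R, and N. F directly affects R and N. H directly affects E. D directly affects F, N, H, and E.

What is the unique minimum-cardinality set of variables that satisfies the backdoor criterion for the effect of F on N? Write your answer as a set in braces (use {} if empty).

Variables eligible for adjustment (non-descendants of F, excluding F and N): {D, E, H, W}.
Backdoor paths from F to N:
  P1: F <- D -> H <- W -> N
  P2: F <- D -> H -> E <- W -> N
  P3: F <- D -> N
  P4: F <- D -> E <- W -> N
  P5: F <- D -> E <- H <- W -> N
The empty set is not sufficient: P3 (F <- D -> N) has no collider blocking it and no conditioned non-collider, so it is open.
Try {D}:
  P1: blocked at fork node D ∈ conditioning set.
  P2: blocked at fork node D ∈ conditioning set.
  P3: blocked at fork node D ∈ conditioning set.
  P4: blocked at fork node D ∈ conditioning set.
  P5: blocked at fork node D ∈ conditioning set.
{D} contains no descendant of F and blocks every backdoor path.
No other singleton works — e.g. {W} leaves P3 open — so {D} is the unique smallest valid adjustment set.

{D}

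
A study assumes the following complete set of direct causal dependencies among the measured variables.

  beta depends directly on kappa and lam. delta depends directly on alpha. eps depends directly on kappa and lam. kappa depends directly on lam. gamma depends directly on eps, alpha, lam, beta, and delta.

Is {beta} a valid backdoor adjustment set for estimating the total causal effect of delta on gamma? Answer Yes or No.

Backdoor paths from delta to gamma (paths whose first edge points into delta):
  P1: delta <- alpha -> gamma
Condition 1 (no descendant of delta in the set): holds — descendants of delta are {gamma}; none are in {beta}.
Condition 2 (every backdoor path blocked by {beta}):
  P1: open — no interior node is in the conditioning set.
{beta} does not satisfy the backdoor criterion.

No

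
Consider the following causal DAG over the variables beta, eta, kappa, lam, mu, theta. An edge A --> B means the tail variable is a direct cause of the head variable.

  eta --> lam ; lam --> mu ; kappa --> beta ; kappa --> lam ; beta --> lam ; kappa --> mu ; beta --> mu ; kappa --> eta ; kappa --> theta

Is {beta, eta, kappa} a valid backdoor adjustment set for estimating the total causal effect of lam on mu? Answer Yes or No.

Yes

Backdoor paths from lam to mu (paths whose first edge points into lam):
  P1: lam <- kappa -> beta -> mu
  P2: lam <- kappa -> mu
  P3: lam <- beta <- kappa -> mu
  P4: lam <- beta -> mu
  P5: lam <- eta <- kappa -> beta -> mu
  P6: lam <- eta <- kappa -> mu
Condition 1 (no descendant of lam in the set): holds — descendants of lam are {mu}; none are in {beta, eta, kappa}.
Condition 2 (every backdoor path blocked by {beta, eta, kappa}):
  P1: blocked at fork node kappa ∈ conditioning set.
  P2: blocked at fork node kappa ∈ conditioning set.
  P3: blocked at chain node beta ∈ conditioning set.
  P4: blocked at fork node beta ∈ conditioning set.
  P5: blocked at chain node eta ∈ conditioning set.
  P6: blocked at chain node eta ∈ conditioning set.
{beta, eta, kappa} satisfies the backdoor criterion.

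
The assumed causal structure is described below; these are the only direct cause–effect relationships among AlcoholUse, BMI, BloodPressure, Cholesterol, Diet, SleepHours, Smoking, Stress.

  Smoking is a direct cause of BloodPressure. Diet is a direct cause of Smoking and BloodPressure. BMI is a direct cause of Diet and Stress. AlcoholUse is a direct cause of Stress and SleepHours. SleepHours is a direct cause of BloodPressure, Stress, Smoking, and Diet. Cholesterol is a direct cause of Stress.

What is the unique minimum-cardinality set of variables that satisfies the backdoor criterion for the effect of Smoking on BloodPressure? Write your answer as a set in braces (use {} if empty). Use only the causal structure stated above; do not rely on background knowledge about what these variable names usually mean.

{Diet, SleepHours}

Variables eligible for adjustment (non-descendants of Smoking, excluding Smoking and BloodPressure): {AlcoholUse, BMI, Cholesterol, Diet, SleepHours, Stress}.
Backdoor paths from Smoking to BloodPressure:
  P1: Smoking <- SleepHours <- AlcoholUse -> Stress <- BMI -> Diet -> BloodPressure
  P2: Smoking <- SleepHours -> Diet -> BloodPressure
  P3: Smoking <- SleepHours -> BloodPressure
  P4: Smoking <- SleepHours -> Stress <- BMI -> Diet -> BloodPressure
  P5: Smoking <- Diet <- BMI -> Stress <- AlcoholUse -> SleepHours -> BloodPressure
  P6: Smoking <- Diet <- BMI -> Stress <- SleepHours -> BloodPressure
  P7: Smoking <- Diet <- SleepHours -> BloodPressure
  P8: Smoking <- Diet -> BloodPressure
The empty set is not sufficient: P2 (Smoking <- SleepHours -> Diet -> BloodPressure) has no collider blocking it and no conditioned non-collider, so it is open.
Try {Diet, SleepHours}:
  P1: blocked at chain node SleepHours ∈ conditioning set.
  P2: blocked at fork node SleepHours ∈ conditioning set.
  P3: blocked at fork node SleepHours ∈ conditioning set.
  P4: blocked at fork node SleepHours ∈ conditioning set.
  P5: blocked at chain node Diet ∈ conditioning set.
  P6: blocked at chain node Diet ∈ conditioning set.
  P7: blocked at chain node Diet ∈ conditioning set.
  P8: blocked at fork node Diet ∈ conditioning set.
{Diet, SleepHours} contains no descendant of Smoking and blocks every backdoor path.
Every element of {Diet, SleepHours} is needed (dropping Diet leaves P8 open; dropping SleepHours leaves P3 open), so no proper subset is valid.
Among all size-2 subsets of the eligible variables, only {Diet, SleepHours} blocks every backdoor path, so it is the unique smallest valid adjustment set.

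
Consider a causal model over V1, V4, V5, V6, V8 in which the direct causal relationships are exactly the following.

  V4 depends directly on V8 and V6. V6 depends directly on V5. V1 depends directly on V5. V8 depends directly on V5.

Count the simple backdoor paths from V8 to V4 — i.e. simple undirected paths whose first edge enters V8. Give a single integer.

1

A backdoor path from V8 to V4 is any simple undirected path whose first edge points into V8 (i.e. leaves V8 via a parent).
Parents of V8: {V5}.
Enumerating:
  P1: V8 <- V5 -> V6 -> V4
That exhausts the simple backdoor paths. Count: 1.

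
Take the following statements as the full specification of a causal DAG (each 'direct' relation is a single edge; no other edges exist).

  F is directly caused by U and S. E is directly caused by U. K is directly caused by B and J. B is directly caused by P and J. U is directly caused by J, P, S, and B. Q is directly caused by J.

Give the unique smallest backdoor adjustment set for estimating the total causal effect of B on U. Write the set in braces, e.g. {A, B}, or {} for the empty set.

Variables eligible for adjustment (non-descendants of B, excluding B and U): {J, P, Q, S}.
Backdoor paths from B to U:
  P1: B <- J -> U
  P2: B <- P -> U
The empty set is not sufficient: P1 (B <- J -> U) has no collider blocking it and no conditioned non-collider, so it is open.
Try {J, P}:
  P1: blocked at fork node J ∈ conditioning set.
  P2: blocked at fork node P ∈ conditioning set.
{J, P} contains no descendant of B and blocks every backdoor path.
Every element of {J, P} is needed (dropping J leaves P1 open; dropping P leaves P2 open), so no proper subset is valid.
Among all size-2 subsets of the eligible variables, only {J, P} blocks every backdoor path, so it is the unique smallest valid adjustment set.

{J, P}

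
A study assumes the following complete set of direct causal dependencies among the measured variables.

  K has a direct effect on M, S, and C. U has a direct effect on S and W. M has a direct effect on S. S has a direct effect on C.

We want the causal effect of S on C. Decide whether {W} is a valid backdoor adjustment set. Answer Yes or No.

Backdoor paths from S to C (paths whose first edge points into S):
  P1: S <- K -> C
  P2: S <- M <- K -> C
Condition 1 (no descendant of S in the set): holds — descendants of S are {C}; none are in {W}.
Condition 2 (every backdoor path blocked by {W}):
  P1: open — no interior node is in the conditioning set.
  P2: open — no interior node is in the conditioning set.
{W} does not satisfy the backdoor criterion.

No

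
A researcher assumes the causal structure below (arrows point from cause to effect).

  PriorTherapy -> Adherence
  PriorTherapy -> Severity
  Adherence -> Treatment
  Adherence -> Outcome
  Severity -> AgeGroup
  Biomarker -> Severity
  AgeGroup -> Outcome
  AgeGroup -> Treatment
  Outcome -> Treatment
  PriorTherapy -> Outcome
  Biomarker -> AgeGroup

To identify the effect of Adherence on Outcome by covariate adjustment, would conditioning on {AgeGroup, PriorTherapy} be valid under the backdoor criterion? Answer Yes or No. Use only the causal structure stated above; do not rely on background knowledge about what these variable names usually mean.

Backdoor paths from Adherence to Outcome (paths whose first edge points into Adherence):
  P1: Adherence <- PriorTherapy -> Severity <- Biomarker -> AgeGroup -> Outcome
  P2: Adherence <- PriorTherapy -> Severity <- Biomarker -> AgeGroup -> Treatment <- Outcome
  P3: Adherence <- PriorTherapy -> Severity -> AgeGroup -> Outcome
  P4: Adherence <- PriorTherapy -> Severity -> AgeGroup -> Treatment <- Outcome
  P5: Adherence <- PriorTherapy -> Outcome
Condition 1 (no descendant of Adherence in the set): holds — descendants of Adherence are {Outcome, Treatment}; none are in {AgeGroup, PriorTherapy}.
Condition 2 (every backdoor path blocked by {AgeGroup, PriorTherapy}):
  P1: blocked at fork node PriorTherapy ∈ conditioning set.
  P2: blocked at fork node PriorTherapy ∈ conditioning set.
  P3: blocked at fork node PriorTherapy ∈ conditioning set.
  P4: blocked at fork node PriorTherapy ∈ conditioning set.
  P5: blocked at fork node PriorTherapy ∈ conditioning set.
{AgeGroup, PriorTherapy} satisfies the backdoor criterion.

Yes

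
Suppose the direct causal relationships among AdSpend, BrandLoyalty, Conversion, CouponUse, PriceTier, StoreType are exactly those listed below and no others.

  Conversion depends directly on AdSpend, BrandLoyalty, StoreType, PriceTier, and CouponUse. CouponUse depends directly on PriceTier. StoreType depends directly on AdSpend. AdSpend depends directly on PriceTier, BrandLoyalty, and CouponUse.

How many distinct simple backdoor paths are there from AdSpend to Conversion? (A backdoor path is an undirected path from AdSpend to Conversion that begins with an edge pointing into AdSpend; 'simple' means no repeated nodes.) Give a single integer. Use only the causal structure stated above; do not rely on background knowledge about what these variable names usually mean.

A backdoor path from AdSpend to Conversion is any simple undirected path whose first edge points into AdSpend (i.e. leaves AdSpend via a parent).
Parents of AdSpend: {BrandLoyalty, CouponUse, PriceTier}.
Enumerating:
  P1: AdSpend <- BrandLoyalty -> Conversion
  P2: AdSpend <- PriceTier -> CouponUse -> Conversion
  P3: AdSpend <- PriceTier -> Conversion
  P4: AdSpend <- CouponUse <- PriceTier -> Conversion
  P5: AdSpend <- CouponUse -> Conversion
That exhausts the simple backdoor paths. Count: 5.

5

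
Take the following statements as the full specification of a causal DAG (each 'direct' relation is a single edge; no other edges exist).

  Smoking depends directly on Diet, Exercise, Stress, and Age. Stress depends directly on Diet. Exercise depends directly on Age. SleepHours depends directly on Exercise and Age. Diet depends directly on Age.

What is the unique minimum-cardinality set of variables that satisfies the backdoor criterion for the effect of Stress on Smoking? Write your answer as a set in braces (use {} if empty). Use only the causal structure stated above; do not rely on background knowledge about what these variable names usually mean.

{Diet}

Variables eligible for adjustment (non-descendants of Stress, excluding Stress and Smoking): {Age, Diet, Exercise, SleepHours}.
Backdoor paths from Stress to Smoking:
  P1: Stress <- Diet <- Age -> Exercise -> Smoking
  P2: Stress <- Diet <- Age -> Smoking
  P3: Stress <- Diet <- Age -> SleepHours <- Exercise -> Smoking
  P4: Stress <- Diet -> Smoking
The empty set is not sufficient: P1 (Stress <- Diet <- Age -> Exercise -> Smoking) has no collider blocking it and no conditioned non-collider, so it is open.
Try {Diet}:
  P1: blocked at chain node Diet ∈ conditioning set.
  P2: blocked at chain node Diet ∈ conditioning set.
  P3: blocked at chain node Diet ∈ conditioning set.
  P4: blocked at fork node Diet ∈ conditioning set.
{Diet} contains no descendant of Stress and blocks every backdoor path.
No other singleton works — e.g. {Age} leaves P4 open — so {Diet} is the unique smallest valid adjustment set.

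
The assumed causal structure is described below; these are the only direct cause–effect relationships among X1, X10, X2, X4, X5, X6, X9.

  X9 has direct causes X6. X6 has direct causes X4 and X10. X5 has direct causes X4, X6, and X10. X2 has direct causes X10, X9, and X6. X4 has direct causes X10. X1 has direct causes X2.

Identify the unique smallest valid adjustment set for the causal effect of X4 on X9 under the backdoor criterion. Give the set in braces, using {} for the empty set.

{X10}

Variables eligible for adjustment (non-descendants of X4, excluding X4 and X9): {X10}.
Backdoor paths from X4 to X9:
  P1: X4 <- X10 -> X6 -> X9
  P2: X4 <- X10 -> X6 -> X2 <- X9
  P3: X4 <- X10 -> X2 <- X6 -> X9
  P4: X4 <- X10 -> X2 <- X9
  P5: X4 <- X10 -> X5 <- X6 -> X9
  P6: X4 <- X10 -> X5 <- X6 -> X2 <- X9
The empty set is not sufficient: P1 (X4 <- X10 -> X6 -> X9) has no collider blocking it and no conditioned non-collider, so it is open.
Try {X10}:
  P1: blocked at fork node X10 ∈ conditioning set.
  P2: blocked at fork node X10 ∈ conditioning set.
  P3: blocked at fork node X10 ∈ conditioning set.
  P4: blocked at fork node X10 ∈ conditioning set.
  P5: blocked at fork node X10 ∈ conditioning set.
  P6: blocked at fork node X10 ∈ conditioning set.
{X10} contains no descendant of X4 and blocks every backdoor path.
{X10} is the unique smallest valid adjustment set.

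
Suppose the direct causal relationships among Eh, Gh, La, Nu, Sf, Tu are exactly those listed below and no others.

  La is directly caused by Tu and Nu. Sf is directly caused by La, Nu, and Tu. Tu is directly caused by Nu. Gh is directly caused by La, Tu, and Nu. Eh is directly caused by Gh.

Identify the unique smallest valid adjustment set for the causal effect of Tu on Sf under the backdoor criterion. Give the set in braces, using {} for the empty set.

Variables eligible for adjustment (non-descendants of Tu, excluding Tu and Sf): {Nu}.
Backdoor paths from Tu to Sf:
  P1: Tu <- Nu -> La -> Sf
  P2: Tu <- Nu -> Sf
  P3: Tu <- Nu -> Gh <- La -> Sf
The empty set is not sufficient: P1 (Tu <- Nu -> La -> Sf) has no collider blocking it and no conditioned non-collider, so it is open.
Try {Nu}:
  P1: blocked at fork node Nu ∈ conditioning set.
  P2: blocked at fork node Nu ∈ conditioning set.
  P3: blocked at fork node Nu ∈ conditioning set.
{Nu} contains no descendant of Tu and blocks every backdoor path.
{Nu} is the unique smallest valid adjustment set.

{Nu}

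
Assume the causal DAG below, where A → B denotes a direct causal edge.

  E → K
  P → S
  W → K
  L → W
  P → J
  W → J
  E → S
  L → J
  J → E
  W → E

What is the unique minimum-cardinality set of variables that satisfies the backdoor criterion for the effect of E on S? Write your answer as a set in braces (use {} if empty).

Variables eligible for adjustment (non-descendants of E, excluding E and S): {J, L, P, W}.
Backdoor paths from E to S:
  P1: E <- W <- L -> J <- P -> S
  P2: E <- W -> J <- P -> S
  P3: E <- J <- P -> S
The empty set is not sufficient: P3 (E <- J <- P -> S) has no collider blocking it and no conditioned non-collider, so it is open.
Try {P}:
  P1: blocked at collider J (neither it nor any descendant is in the conditioning set).
  P2: blocked at collider J (neither it nor any descendant is in the conditioning set).
  P3: blocked at fork node P ∈ conditioning set.
{P} contains no descendant of E and blocks every backdoor path.
No other singleton works — e.g. {L} leaves P3 open — so {P} is the unique smallest valid adjustment set.

{P}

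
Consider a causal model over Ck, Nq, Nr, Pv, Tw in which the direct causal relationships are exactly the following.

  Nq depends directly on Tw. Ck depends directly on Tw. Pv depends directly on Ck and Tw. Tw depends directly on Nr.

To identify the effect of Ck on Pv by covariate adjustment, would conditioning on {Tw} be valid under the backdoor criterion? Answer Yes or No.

Backdoor paths from Ck to Pv (paths whose first edge points into Ck):
  P1: Ck <- Tw -> Pv
Condition 1 (no descendant of Ck in the set): holds — descendants of Ck are {Pv}; none are in {Tw}.
Condition 2 (every backdoor path blocked by {Tw}):
  P1: blocked at fork node Tw ∈ conditioning set.
{Tw} satisfies the backdoor criterion.

Yes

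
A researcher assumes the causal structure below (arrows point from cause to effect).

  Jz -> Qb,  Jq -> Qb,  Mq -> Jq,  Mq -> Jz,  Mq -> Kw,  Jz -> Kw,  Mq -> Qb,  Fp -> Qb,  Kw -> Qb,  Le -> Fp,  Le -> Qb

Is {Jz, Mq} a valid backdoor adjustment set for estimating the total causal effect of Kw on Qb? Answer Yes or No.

Yes

Backdoor paths from Kw to Qb (paths whose first edge points into Kw):
  P1: Kw <- Mq -> Jz -> Qb
  P2: Kw <- Mq -> Jq -> Qb
  P3: Kw <- Mq -> Qb
  P4: Kw <- Jz <- Mq -> Jq -> Qb
  P5: Kw <- Jz <- Mq -> Qb
  P6: Kw <- Jz -> Qb
Condition 1 (no descendant of Kw in the set): holds — descendants of Kw are {Qb}; none are in {Jz, Mq}.
Condition 2 (every backdoor path blocked by {Jz, Mq}):
  P1: blocked at fork node Mq ∈ conditioning set.
  P2: blocked at fork node Mq ∈ conditioning set.
  P3: blocked at fork node Mq ∈ conditioning set.
  P4: blocked at chain node Jz ∈ conditioning set.
  P5: blocked at chain node Jz ∈ conditioning set.
  P6: blocked at fork node Jz ∈ conditioning set.
{Jz, Mq} satisfies the backdoor criterion.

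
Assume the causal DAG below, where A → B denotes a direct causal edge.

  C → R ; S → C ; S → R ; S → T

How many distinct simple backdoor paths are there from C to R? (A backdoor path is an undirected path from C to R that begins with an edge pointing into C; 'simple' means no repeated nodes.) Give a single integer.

A backdoor path from C to R is any simple undirected path whose first edge points into C (i.e. leaves C via a parent).
Parents of C: {S}.
Enumerating:
  P1: C <- S -> R
That exhausts the simple backdoor paths. Count: 1.

1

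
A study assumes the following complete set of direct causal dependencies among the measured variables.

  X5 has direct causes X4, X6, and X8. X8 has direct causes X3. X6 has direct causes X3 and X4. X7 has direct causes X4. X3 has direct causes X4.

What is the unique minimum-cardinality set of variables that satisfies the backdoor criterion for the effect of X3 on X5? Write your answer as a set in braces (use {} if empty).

{X4}

Variables eligible for adjustment (non-descendants of X3, excluding X3 and X5): {X4, X7}.
Backdoor paths from X3 to X5:
  P1: X3 <- X4 -> X6 -> X5
  P2: X3 <- X4 -> X5
The empty set is not sufficient: P1 (X3 <- X4 -> X6 -> X5) has no collider blocking it and no conditioned non-collider, so it is open.
Try {X4}:
  P1: blocked at fork node X4 ∈ conditioning set.
  P2: blocked at fork node X4 ∈ conditioning set.
{X4} contains no descendant of X3 and blocks every backdoor path.
No other singleton works — e.g. {X7} leaves P1 open — so {X4} is the unique smallest valid adjustment set.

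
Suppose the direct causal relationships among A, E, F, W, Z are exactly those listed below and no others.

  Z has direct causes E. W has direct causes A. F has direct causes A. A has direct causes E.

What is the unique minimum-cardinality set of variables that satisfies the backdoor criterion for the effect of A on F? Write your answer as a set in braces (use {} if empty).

Variables eligible for adjustment (non-descendants of A, excluding A and F): {E, Z}.
Backdoor paths from A to F:
  (none)
With no backdoor paths the empty set already satisfies the criterion, and it is trivially minimal.

{}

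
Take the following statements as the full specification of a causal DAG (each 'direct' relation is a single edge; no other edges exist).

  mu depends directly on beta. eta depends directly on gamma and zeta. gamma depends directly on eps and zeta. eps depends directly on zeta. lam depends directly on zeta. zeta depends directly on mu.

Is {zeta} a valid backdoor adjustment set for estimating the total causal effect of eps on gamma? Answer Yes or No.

Backdoor paths from eps to gamma (paths whose first edge points into eps):
  P1: eps <- zeta -> gamma
  P2: eps <- zeta -> eta <- gamma
Condition 1 (no descendant of eps in the set): holds — descendants of eps are {eta, gamma}; none are in {zeta}.
Condition 2 (every backdoor path blocked by {zeta}):
  P1: blocked at fork node zeta ∈ conditioning set.
  P2: blocked at fork node zeta ∈ conditioning set.
{zeta} satisfies the backdoor criterion.

Yes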